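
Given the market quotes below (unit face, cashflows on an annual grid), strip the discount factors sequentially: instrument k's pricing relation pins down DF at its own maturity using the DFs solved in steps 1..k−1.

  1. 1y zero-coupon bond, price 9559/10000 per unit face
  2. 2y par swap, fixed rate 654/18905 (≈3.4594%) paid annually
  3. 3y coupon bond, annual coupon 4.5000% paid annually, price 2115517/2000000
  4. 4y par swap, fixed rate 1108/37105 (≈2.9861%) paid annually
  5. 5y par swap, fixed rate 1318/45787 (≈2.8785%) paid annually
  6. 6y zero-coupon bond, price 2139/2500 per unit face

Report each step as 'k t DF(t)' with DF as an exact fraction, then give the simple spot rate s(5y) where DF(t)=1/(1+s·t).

1 1 9559/10000
2 2 4673/5000
3 3 2327/2500
4 4 2223/2500
5 5 4341/5000
6 6 2139/2500
s(5y) = (1/(4341/5000) − 1)/(5) = 659/21705 ≈ 3.0362%

step 1 [1y] zero: DF = P = 9559/10000 ≈ 0.955900
step 2 [2y] swap r/1=654/18905: DF=(1 − 654/18905·(0.955900))/(1+654/18905) = 4673/5000 ≈ 0.934600
step 3 [3y] bond c/1=9/200: DF=(2115517/2000000 − 9/200·(0.955900+0.934600))/(1+9/200) = 2327/2500 ≈ 0.930800
step 4 [4y] swap r/1=1108/37105: DF=(1 − 1108/37105·(0.955900+0.934600+0.930800))/(1+1108/37105) = 2223/2500 ≈ 0.889200
step 5 [5y] swap r/1=1318/45787: DF=(1 − 1318/45787·(0.955900+0.934600+0.930800+0.889200))/(1+1318/45787) = 4341/5000 ≈ 0.868200
step 6 [6y] zero: DF = P = 2139/2500 ≈ 0.855600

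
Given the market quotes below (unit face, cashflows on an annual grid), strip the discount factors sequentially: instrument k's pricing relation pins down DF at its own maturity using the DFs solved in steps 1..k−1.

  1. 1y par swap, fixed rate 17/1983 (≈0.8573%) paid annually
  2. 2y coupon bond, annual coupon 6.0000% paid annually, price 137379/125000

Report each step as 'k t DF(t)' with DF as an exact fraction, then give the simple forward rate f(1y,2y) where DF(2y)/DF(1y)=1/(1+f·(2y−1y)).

step 1 [1y] swap r/1=17/1983: DF=(1 − 17/1983·(0))/(1+17/1983) = 1983/2000 ≈ 0.991500
step 2 [2y] bond c/1=3/50: DF=(137379/125000 − 3/50·(0.991500))/(1+3/50) = 9807/10000 ≈ 0.980700

1 1 1983/2000
2 2 9807/10000
f(1y,2y) = ((1983/2000)/(9807/10000) − 1)/(1) = 36/3269 ≈ 1.1013%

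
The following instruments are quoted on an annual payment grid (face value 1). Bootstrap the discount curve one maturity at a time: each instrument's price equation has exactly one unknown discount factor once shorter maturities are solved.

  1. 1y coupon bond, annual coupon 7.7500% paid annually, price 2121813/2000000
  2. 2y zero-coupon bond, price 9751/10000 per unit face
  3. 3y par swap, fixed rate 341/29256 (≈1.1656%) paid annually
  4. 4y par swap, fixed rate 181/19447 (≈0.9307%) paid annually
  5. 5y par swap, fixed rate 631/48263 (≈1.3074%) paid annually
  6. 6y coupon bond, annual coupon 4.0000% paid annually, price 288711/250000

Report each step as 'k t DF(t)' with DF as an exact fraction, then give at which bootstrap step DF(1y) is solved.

1 1 4923/5000
2 2 9751/10000
3 3 9659/10000
4 4 4819/5000
5 5 9369/10000
6 6 578/625
DF(1y) is solved at step 1

step 1 [1y] bond c/1=31/400: DF=(2121813/2000000 − 31/400·(0))/(1+31/400) = 4923/5000 ≈ 0.984600
step 2 [2y] zero: DF = P = 9751/10000 ≈ 0.975100
step 3 [3y] swap r/1=341/29256: DF=(1 − 341/29256·(0.984600+0.975100))/(1+341/29256) = 9659/10000 ≈ 0.965900
step 4 [4y] swap r/1=181/19447: DF=(1 − 181/19447·(0.984600+0.975100+0.965900))/(1+181/19447) = 4819/5000 ≈ 0.963800
step 5 [5y] swap r/1=631/48263: DF=(1 − 631/48263·(0.984600+0.975100+0.965900+0.963800))/(1+631/48263) = 9369/10000 ≈ 0.936900
step 6 [6y] bond c/1=1/25: DF=(288711/250000 − 1/25·(0.984600+0.975100+0.965900+0.963800+0.936900))/(1+1/25) = 578/625 ≈ 0.924800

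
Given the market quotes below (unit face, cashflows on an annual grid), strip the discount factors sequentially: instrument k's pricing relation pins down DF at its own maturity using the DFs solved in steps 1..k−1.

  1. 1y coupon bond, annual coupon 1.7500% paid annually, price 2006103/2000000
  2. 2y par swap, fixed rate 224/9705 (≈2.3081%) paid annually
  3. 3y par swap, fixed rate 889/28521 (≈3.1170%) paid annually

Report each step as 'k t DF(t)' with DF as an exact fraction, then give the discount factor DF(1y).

1 1 4929/5000
2 2 597/625
3 3 9111/10000
DF(1y) = 4929/5000 ≈ 0.985800

step 1 [1y] bond c/1=7/400: DF=(2006103/2000000 − 7/400·(0))/(1+7/400) = 4929/5000 ≈ 0.985800
step 2 [2y] swap r/1=224/9705: DF=(1 − 224/9705·(0.985800))/(1+224/9705) = 597/625 ≈ 0.955200
step 3 [3y] swap r/1=889/28521: DF=(1 − 889/28521·(0.985800+0.955200))/(1+889/28521) = 9111/10000 ≈ 0.911100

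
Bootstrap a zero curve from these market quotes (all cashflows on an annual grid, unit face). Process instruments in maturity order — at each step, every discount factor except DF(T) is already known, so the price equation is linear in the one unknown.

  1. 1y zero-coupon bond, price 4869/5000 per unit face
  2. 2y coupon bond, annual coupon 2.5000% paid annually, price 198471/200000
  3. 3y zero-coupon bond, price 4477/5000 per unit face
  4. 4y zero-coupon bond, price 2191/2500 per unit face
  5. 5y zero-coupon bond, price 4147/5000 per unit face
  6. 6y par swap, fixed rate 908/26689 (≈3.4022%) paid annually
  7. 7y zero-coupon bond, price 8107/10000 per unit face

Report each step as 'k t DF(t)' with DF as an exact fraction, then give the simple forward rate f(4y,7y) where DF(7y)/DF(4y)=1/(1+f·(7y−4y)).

1 1 4869/5000
2 2 2361/2500
3 3 4477/5000
4 4 2191/2500
5 5 4147/5000
6 6 1023/1250
7 7 8107/10000
f(4y,7y) = ((2191/2500)/(8107/10000) − 1)/(3) = 219/8107 ≈ 2.7014%

step 1 [1y] zero: DF = P = 4869/5000 ≈ 0.973800
step 2 [2y] bond c/1=1/40: DF=(198471/200000 − 1/40·(0.973800))/(1+1/40) = 2361/2500 ≈ 0.944400
step 3 [3y] zero: DF = P = 4477/5000 ≈ 0.895400
step 4 [4y] zero: DF = P = 2191/2500 ≈ 0.876400
step 5 [5y] zero: DF = P = 4147/5000 ≈ 0.829400
step 6 [6y] swap r/1=908/26689: DF=(1 − 908/26689·(0.973800+0.944400+0.895400+0.876400+0.829400))/(1+908/26689) = 1023/1250 ≈ 0.818400
step 7 [7y] zero: DF = P = 8107/10000 ≈ 0.810700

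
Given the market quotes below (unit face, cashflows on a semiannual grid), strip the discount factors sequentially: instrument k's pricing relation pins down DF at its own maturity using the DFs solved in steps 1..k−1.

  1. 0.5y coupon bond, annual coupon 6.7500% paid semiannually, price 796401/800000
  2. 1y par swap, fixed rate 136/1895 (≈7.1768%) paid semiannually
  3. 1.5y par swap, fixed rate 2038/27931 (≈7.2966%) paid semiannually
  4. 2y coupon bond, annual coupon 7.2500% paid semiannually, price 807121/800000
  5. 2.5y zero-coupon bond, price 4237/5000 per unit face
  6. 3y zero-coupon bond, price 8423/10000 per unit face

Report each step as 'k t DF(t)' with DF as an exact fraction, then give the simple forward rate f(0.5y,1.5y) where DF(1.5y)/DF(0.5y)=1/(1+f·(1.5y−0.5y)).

step 1 [0.5y] bond c/2=27/800: DF=(796401/800000 − 27/800·(0))/(1+27/800) = 963/1000 ≈ 0.963000
step 2 [1y] swap r/2=68/1895: DF=(1 − 68/1895·(0.963000))/(1+68/1895) = 233/250 ≈ 0.932000
step 3 [1.5y] swap r/2=1019/27931: DF=(1 − 1019/27931·(0.963000+0.932000))/(1+1019/27931) = 8981/10000 ≈ 0.898100
step 4 [2y] bond c/2=29/800: DF=(807121/800000 − 29/800·(0.963000+0.932000+0.898100))/(1+29/800) = 8759/10000 ≈ 0.875900
step 5 [2.5y] zero: DF = P = 4237/5000 ≈ 0.847400
step 6 [3y] zero: DF = P = 8423/10000 ≈ 0.842300

1 1/2 963/1000
2 1 233/250
3 3/2 8981/10000
4 2 8759/10000
5 5/2 4237/5000
6 3 8423/10000
f(0.5y,1.5y) = ((963/1000)/(8981/10000) − 1)/(1) = 649/8981 ≈ 7.2264%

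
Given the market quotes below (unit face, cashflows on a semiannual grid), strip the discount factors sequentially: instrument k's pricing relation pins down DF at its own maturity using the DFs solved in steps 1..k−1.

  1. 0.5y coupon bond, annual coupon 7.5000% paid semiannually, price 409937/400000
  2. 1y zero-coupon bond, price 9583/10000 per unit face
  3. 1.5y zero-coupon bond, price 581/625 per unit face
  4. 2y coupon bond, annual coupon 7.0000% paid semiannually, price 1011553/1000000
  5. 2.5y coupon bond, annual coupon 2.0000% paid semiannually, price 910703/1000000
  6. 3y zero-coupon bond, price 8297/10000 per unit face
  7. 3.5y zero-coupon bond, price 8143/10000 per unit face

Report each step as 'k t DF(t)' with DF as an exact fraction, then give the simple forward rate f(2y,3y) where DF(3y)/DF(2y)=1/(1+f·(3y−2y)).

1 1/2 4939/5000
2 1 9583/10000
3 3/2 581/625
4 2 8801/10000
5 5/2 1729/2000
6 3 8297/10000
7 7/2 8143/10000
f(2y,3y) = ((8801/10000)/(8297/10000) − 1)/(1) = 504/8297 ≈ 6.0745%

step 1 [0.5y] bond c/2=3/80: DF=(409937/400000 − 3/80·(0))/(1+3/80) = 4939/5000 ≈ 0.987800
step 2 [1y] zero: DF = P = 9583/10000 ≈ 0.958300
step 3 [1.5y] zero: DF = P = 581/625 ≈ 0.929600
step 4 [2y] bond c/2=7/200: DF=(1011553/1000000 − 7/200·(0.987800+0.958300+0.929600))/(1+7/200) = 8801/10000 ≈ 0.880100
step 5 [2.5y] bond c/2=1/100: DF=(910703/1000000 − 1/100·(0.987800+0.958300+0.929600+0.880100))/(1+1/100) = 1729/2000 ≈ 0.864500
step 6 [3y] zero: DF = P = 8297/10000 ≈ 0.829700
step 7 [3.5y] zero: DF = P = 8143/10000 ≈ 0.814300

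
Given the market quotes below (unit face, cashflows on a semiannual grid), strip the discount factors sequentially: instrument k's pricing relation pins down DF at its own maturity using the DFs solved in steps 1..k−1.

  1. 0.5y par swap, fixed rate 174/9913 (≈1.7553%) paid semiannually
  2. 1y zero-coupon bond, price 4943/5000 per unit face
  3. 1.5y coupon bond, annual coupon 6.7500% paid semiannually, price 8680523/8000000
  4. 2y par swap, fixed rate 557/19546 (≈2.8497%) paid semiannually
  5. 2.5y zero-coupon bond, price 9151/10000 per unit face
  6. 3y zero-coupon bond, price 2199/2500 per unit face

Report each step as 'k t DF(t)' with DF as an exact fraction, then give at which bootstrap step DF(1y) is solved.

1 1/2 9913/10000
2 1 4943/5000
3 3/2 197/200
4 2 9443/10000
5 5/2 9151/10000
6 3 2199/2500
DF(1y) is solved at step 2

step 1 [0.5y] swap r/2=87/9913: DF=(1 − 87/9913·(0))/(1+87/9913) = 9913/10000 ≈ 0.991300
step 2 [1y] zero: DF = P = 4943/5000 ≈ 0.988600
step 3 [1.5y] bond c/2=27/800: DF=(8680523/8000000 − 27/800·(0.991300+0.988600))/(1+27/800) = 197/200 ≈ 0.985000
step 4 [2y] swap r/2=557/39092: DF=(1 − 557/39092·(0.991300+0.988600+0.985000))/(1+557/39092) = 9443/10000 ≈ 0.944300
step 5 [2.5y] zero: DF = P = 9151/10000 ≈ 0.915100
step 6 [3y] zero: DF = P = 2199/2500 ≈ 0.879600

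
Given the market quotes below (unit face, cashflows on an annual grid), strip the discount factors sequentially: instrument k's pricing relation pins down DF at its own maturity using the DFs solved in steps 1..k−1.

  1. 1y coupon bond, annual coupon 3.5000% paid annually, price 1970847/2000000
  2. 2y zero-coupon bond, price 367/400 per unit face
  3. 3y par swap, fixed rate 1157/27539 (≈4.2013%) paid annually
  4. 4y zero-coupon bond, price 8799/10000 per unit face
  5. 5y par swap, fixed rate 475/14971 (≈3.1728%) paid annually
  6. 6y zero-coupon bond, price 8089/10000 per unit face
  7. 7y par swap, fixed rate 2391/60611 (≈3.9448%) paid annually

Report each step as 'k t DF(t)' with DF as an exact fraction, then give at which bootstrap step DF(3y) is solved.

1 1 9521/10000
2 2 367/400
3 3 8843/10000
4 4 8799/10000
5 5 343/400
6 6 8089/10000
7 7 7609/10000
DF(3y) is solved at step 3

step 1 [1y] bond c/1=7/200: DF=(1970847/2000000 − 7/200·(0))/(1+7/200) = 9521/10000 ≈ 0.952100
step 2 [2y] zero: DF = P = 367/400 ≈ 0.917500
step 3 [3y] swap r/1=1157/27539: DF=(1 − 1157/27539·(0.952100+0.917500))/(1+1157/27539) = 8843/10000 ≈ 0.884300
step 4 [4y] zero: DF = P = 8799/10000 ≈ 0.879900
step 5 [5y] swap r/1=475/14971: DF=(1 − 475/14971·(0.952100+0.917500+0.884300+0.879900))/(1+475/14971) = 343/400 ≈ 0.857500
step 6 [6y] zero: DF = P = 8089/10000 ≈ 0.808900
step 7 [7y] swap r/1=2391/60611: DF=(1 − 2391/60611·(0.952100+0.917500+0.884300+0.879900+0.857500+0.808900))/(1+2391/60611) = 7609/10000 ≈ 0.760900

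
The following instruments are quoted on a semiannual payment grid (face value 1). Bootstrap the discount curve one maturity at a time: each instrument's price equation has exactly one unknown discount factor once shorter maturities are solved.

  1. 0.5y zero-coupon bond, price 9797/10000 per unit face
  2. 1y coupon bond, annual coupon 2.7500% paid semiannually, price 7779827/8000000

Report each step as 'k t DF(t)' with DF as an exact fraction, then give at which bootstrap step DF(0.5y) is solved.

1 1/2 9797/10000
2 1 473/500
DF(0.5y) is solved at step 1

step 1 [0.5y] zero: DF = P = 9797/10000 ≈ 0.979700
step 2 [1y] bond c/2=11/800: DF=(7779827/8000000 − 11/800·(0.979700))/(1+11/800) = 473/500 ≈ 0.946000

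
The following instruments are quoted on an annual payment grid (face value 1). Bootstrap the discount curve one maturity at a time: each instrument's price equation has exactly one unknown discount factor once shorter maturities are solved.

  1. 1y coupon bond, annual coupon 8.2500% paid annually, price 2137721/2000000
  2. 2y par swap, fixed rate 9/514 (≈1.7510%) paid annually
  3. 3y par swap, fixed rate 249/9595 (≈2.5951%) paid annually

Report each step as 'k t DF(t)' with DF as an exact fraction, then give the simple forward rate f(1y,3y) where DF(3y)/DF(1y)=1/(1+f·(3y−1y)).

step 1 [1y] bond c/1=33/400: DF=(2137721/2000000 − 33/400·(0))/(1+33/400) = 4937/5000 ≈ 0.987400
step 2 [2y] swap r/1=9/514: DF=(1 − 9/514·(0.987400))/(1+9/514) = 4829/5000 ≈ 0.965800
step 3 [3y] swap r/1=249/9595: DF=(1 − 249/9595·(0.987400+0.965800))/(1+249/9595) = 9253/10000 ≈ 0.925300

1 1 4937/5000
2 2 4829/5000
3 3 9253/10000
f(1y,3y) = ((4937/5000)/(9253/10000) − 1)/(2) = 621/18506 ≈ 3.3557%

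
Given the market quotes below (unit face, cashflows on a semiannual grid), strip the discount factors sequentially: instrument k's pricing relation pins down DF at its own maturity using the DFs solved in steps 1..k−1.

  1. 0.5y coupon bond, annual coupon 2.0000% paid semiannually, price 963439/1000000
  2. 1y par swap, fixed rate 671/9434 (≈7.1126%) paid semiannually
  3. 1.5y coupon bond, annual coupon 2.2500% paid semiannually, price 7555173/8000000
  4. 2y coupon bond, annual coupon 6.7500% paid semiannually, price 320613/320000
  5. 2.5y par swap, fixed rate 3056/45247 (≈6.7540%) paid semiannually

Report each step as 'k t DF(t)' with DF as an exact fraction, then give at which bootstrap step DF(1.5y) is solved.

step 1 [0.5y] bond c/2=1/100: DF=(963439/1000000 − 1/100·(0))/(1+1/100) = 9539/10000 ≈ 0.953900
step 2 [1y] swap r/2=671/18868: DF=(1 − 671/18868·(0.953900))/(1+671/18868) = 9329/10000 ≈ 0.932900
step 3 [1.5y] bond c/2=9/800: DF=(7555173/8000000 − 9/800·(0.953900+0.932900))/(1+9/800) = 9129/10000 ≈ 0.912900
step 4 [2y] bond c/2=27/800: DF=(320613/320000 − 27/800·(0.953900+0.932900+0.912900))/(1+27/800) = 4389/5000 ≈ 0.877800
step 5 [2.5y] swap r/2=1528/45247: DF=(1 − 1528/45247·(0.953900+0.932900+0.912900+0.877800))/(1+1528/45247) = 1059/1250 ≈ 0.847200

1 1/2 9539/10000
2 1 9329/10000
3 3/2 9129/10000
4 2 4389/5000
5 5/2 1059/1250
DF(1.5y) is solved at step 3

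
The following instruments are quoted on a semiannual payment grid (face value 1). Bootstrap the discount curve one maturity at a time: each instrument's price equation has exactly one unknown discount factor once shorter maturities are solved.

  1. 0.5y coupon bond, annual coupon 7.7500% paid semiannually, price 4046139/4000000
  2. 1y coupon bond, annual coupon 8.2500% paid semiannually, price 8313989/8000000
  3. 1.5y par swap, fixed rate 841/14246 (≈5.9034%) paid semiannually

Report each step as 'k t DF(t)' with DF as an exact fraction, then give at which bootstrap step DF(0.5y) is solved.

1 1/2 4869/5000
2 1 1919/2000
3 3/2 9159/10000
DF(0.5y) is solved at step 1

step 1 [0.5y] bond c/2=31/800: DF=(4046139/4000000 − 31/800·(0))/(1+31/800) = 4869/5000 ≈ 0.973800
step 2 [1y] bond c/2=33/800: DF=(8313989/8000000 − 33/800·(0.973800))/(1+33/800) = 1919/2000 ≈ 0.959500
step 3 [1.5y] swap r/2=841/28492: DF=(1 − 841/28492·(0.973800+0.959500))/(1+841/28492) = 9159/10000 ≈ 0.915900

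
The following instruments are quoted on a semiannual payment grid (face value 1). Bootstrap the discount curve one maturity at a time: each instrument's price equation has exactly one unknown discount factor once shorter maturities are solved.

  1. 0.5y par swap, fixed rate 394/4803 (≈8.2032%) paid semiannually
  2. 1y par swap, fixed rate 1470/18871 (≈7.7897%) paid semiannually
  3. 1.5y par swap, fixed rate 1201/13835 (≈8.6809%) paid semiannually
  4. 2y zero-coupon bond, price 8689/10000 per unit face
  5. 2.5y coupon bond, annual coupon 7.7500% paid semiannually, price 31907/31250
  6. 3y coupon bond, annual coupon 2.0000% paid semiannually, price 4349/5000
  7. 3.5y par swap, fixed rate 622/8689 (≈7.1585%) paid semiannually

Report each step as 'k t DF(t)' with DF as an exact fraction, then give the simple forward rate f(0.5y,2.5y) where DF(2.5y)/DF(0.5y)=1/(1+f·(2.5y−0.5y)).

1 1/2 4803/5000
2 1 1853/2000
3 3/2 8799/10000
4 2 8689/10000
5 5/2 8473/10000
6 3 1021/1250
7 7/2 7823/10000
f(0.5y,2.5y) = ((4803/5000)/(8473/10000) − 1)/(2) = 1133/16946 ≈ 6.6859%

step 1 [0.5y] swap r/2=197/4803: DF=(1 − 197/4803·(0))/(1+197/4803) = 4803/5000 ≈ 0.960600
step 2 [1y] swap r/2=735/18871: DF=(1 − 735/18871·(0.960600))/(1+735/18871) = 1853/2000 ≈ 0.926500
step 3 [1.5y] swap r/2=1201/27670: DF=(1 − 1201/27670·(0.960600+0.926500))/(1+1201/27670) = 8799/10000 ≈ 0.879900
step 4 [2y] zero: DF = P = 8689/10000 ≈ 0.868900
step 5 [2.5y] bond c/2=31/800: DF=(31907/31250 − 31/800·(0.960600+0.926500+0.879900+0.868900))/(1+31/800) = 8473/10000 ≈ 0.847300
step 6 [3y] bond c/2=1/100: DF=(4349/5000 − 1/100·(0.960600+0.926500+0.879900+0.868900+0.847300))/(1+1/100) = 1021/1250 ≈ 0.816800
step 7 [3.5y] swap r/2=311/8689: DF=(1 − 311/8689·(0.960600+0.926500+0.879900+0.868900+0.847300+0.816800))/(1+311/8689) = 7823/10000 ≈ 0.782300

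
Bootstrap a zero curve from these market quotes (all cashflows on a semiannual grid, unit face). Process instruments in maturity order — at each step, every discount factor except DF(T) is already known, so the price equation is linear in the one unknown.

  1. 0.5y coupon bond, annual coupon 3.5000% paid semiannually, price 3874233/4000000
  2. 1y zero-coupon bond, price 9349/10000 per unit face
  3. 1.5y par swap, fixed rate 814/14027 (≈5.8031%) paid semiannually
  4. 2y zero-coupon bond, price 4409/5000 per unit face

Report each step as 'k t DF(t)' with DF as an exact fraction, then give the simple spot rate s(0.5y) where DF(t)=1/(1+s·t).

step 1 [0.5y] bond c/2=7/400: DF=(3874233/4000000 − 7/400·(0))/(1+7/400) = 9519/10000 ≈ 0.951900
step 2 [1y] zero: DF = P = 9349/10000 ≈ 0.934900
step 3 [1.5y] swap r/2=407/14027: DF=(1 − 407/14027·(0.951900+0.934900))/(1+407/14027) = 4593/5000 ≈ 0.918600
step 4 [2y] zero: DF = P = 4409/5000 ≈ 0.881800

1 1/2 9519/10000
2 1 9349/10000
3 3/2 4593/5000
4 2 4409/5000
s(0.5y) = (1/(9519/10000) − 1)/(1/2) = 962/9519 ≈ 10.1061%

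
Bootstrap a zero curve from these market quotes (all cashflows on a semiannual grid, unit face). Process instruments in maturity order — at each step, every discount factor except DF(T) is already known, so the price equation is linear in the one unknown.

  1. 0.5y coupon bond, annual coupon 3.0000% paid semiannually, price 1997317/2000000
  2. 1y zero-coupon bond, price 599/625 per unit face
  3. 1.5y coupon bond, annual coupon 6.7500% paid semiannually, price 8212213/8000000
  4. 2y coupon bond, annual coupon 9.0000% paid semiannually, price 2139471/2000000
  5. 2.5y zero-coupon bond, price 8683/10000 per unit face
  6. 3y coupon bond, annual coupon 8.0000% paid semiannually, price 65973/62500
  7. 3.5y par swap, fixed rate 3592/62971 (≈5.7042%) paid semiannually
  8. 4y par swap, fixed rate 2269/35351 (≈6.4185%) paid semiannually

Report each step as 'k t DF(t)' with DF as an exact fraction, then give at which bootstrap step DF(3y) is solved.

1 1/2 9839/10000
2 1 599/625
3 3/2 581/625
4 2 9/10
5 5/2 8683/10000
6 3 1673/2000
7 7/2 2051/2500
8 4 7731/10000
DF(3y) is solved at step 6

step 1 [0.5y] bond c/2=3/200: DF=(1997317/2000000 − 3/200·(0))/(1+3/200) = 9839/10000 ≈ 0.983900
step 2 [1y] zero: DF = P = 599/625 ≈ 0.958400
step 3 [1.5y] bond c/2=27/800: DF=(8212213/8000000 − 27/800·(0.983900+0.958400))/(1+27/800) = 581/625 ≈ 0.929600
step 4 [2y] bond c/2=9/200: DF=(2139471/2000000 − 9/200·(0.983900+0.958400+0.929600))/(1+9/200) = 9/10 ≈ 0.900000
step 5 [2.5y] zero: DF = P = 8683/10000 ≈ 0.868300
step 6 [3y] bond c/2=1/25: DF=(65973/62500 − 1/25·(0.983900+0.958400+0.929600+0.900000+0.868300))/(1+1/25) = 1673/2000 ≈ 0.836500
step 7 [3.5y] swap r/2=1796/62971: DF=(1 − 1796/62971·(0.983900+0.958400+0.929600+0.900000+0.868300+0.836500))/(1+1796/62971) = 2051/2500 ≈ 0.820400
step 8 [4y] swap r/2=2269/70702: DF=(1 − 2269/70702·(0.983900+0.958400+0.929600+0.900000+0.868300+0.836500+0.820400))/(1+2269/70702) = 7731/10000 ≈ 0.773100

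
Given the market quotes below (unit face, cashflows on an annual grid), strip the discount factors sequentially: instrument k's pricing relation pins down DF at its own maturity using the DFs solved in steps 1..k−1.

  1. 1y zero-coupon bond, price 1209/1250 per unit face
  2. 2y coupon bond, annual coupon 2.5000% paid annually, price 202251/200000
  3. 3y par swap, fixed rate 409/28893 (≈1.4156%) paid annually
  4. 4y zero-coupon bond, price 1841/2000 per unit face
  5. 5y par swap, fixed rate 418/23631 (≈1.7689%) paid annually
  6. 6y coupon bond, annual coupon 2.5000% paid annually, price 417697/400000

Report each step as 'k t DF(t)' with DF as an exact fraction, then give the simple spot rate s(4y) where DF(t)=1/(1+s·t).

1 1 1209/1250
2 2 963/1000
3 3 9591/10000
4 4 1841/2000
5 5 2291/2500
6 6 1807/2000
s(4y) = (1/(1841/2000) − 1)/(4) = 159/7364 ≈ 2.1592%

step 1 [1y] zero: DF = P = 1209/1250 ≈ 0.967200
step 2 [2y] bond c/1=1/40: DF=(202251/200000 − 1/40·(0.967200))/(1+1/40) = 963/1000 ≈ 0.963000
step 3 [3y] swap r/1=409/28893: DF=(1 − 409/28893·(0.967200+0.963000))/(1+409/28893) = 9591/10000 ≈ 0.959100
step 4 [4y] zero: DF = P = 1841/2000 ≈ 0.920500
step 5 [5y] swap r/1=418/23631: DF=(1 − 418/23631·(0.967200+0.963000+0.959100+0.920500))/(1+418/23631) = 2291/2500 ≈ 0.916400
step 6 [6y] bond c/1=1/40: DF=(417697/400000 − 1/40·(0.967200+0.963000+0.959100+0.920500+0.916400))/(1+1/40) = 1807/2000 ≈ 0.903500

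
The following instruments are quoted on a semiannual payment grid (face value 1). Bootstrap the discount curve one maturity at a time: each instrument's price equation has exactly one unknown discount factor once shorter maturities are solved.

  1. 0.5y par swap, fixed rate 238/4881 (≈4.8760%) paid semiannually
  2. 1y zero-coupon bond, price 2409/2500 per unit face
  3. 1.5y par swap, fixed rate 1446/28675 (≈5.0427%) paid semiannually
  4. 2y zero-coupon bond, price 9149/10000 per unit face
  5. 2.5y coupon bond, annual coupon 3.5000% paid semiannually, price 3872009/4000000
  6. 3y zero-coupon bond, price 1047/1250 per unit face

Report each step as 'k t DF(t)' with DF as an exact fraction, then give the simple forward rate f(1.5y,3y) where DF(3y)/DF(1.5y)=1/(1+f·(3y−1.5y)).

step 1 [0.5y] swap r/2=119/4881: DF=(1 − 119/4881·(0))/(1+119/4881) = 4881/5000 ≈ 0.976200
step 2 [1y] zero: DF = P = 2409/2500 ≈ 0.963600
step 3 [1.5y] swap r/2=723/28675: DF=(1 − 723/28675·(0.976200+0.963600))/(1+723/28675) = 9277/10000 ≈ 0.927700
step 4 [2y] zero: DF = P = 9149/10000 ≈ 0.914900
step 5 [2.5y] bond c/2=7/400: DF=(3872009/4000000 − 7/400·(0.976200+0.963600+0.927700+0.914900))/(1+7/400) = 8863/10000 ≈ 0.886300
step 6 [3y] zero: DF = P = 1047/1250 ≈ 0.837600

1 1/2 4881/5000
2 1 2409/2500
3 3/2 9277/10000
4 2 9149/10000
5 5/2 8863/10000
6 3 1047/1250
f(1.5y,3y) = ((9277/10000)/(1047/1250) − 1)/(3/2) = 901/12564 ≈ 7.1713%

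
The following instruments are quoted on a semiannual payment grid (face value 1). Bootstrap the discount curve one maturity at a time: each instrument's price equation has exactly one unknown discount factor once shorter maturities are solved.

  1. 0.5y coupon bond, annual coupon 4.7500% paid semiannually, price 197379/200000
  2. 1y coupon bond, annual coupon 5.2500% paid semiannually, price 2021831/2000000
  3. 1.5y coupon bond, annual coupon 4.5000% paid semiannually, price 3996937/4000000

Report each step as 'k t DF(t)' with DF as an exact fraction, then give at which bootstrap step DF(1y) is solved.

1 1/2 241/250
2 1 2401/2500
3 3/2 9349/10000
DF(1y) is solved at step 2

step 1 [0.5y] bond c/2=19/800: DF=(197379/200000 − 19/800·(0))/(1+19/800) = 241/250 ≈ 0.964000
step 2 [1y] bond c/2=21/800: DF=(2021831/2000000 − 21/800·(0.964000))/(1+21/800) = 2401/2500 ≈ 0.960400
step 3 [1.5y] bond c/2=9/400: DF=(3996937/4000000 − 9/400·(0.964000+0.960400))/(1+9/400) = 9349/10000 ≈ 0.934900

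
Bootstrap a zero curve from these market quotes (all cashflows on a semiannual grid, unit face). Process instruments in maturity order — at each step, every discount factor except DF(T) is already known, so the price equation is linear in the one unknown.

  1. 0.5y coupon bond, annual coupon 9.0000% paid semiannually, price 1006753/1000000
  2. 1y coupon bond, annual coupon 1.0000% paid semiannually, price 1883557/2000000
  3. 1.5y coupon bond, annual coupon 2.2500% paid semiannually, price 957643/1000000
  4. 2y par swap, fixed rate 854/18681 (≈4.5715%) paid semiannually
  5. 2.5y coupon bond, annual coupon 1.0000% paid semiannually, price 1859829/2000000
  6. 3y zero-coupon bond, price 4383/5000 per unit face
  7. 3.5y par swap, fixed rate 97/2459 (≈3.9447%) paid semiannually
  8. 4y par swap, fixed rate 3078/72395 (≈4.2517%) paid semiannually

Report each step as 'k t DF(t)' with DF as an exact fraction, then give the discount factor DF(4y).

1 1/2 4817/5000
2 1 9323/10000
3 3/2 9259/10000
4 2 4573/5000
5 5/2 9067/10000
6 3 4383/5000
7 7/2 8739/10000
8 4 8461/10000
DF(4y) = 8461/10000 ≈ 0.846100

step 1 [0.5y] bond c/2=9/200: DF=(1006753/1000000 − 9/200·(0))/(1+9/200) = 4817/5000 ≈ 0.963400
step 2 [1y] bond c/2=1/200: DF=(1883557/2000000 − 1/200·(0.963400))/(1+1/200) = 9323/10000 ≈ 0.932300
step 3 [1.5y] bond c/2=9/800: DF=(957643/1000000 − 9/800·(0.963400+0.932300))/(1+9/800) = 9259/10000 ≈ 0.925900
step 4 [2y] swap r/2=427/18681: DF=(1 − 427/18681·(0.963400+0.932300+0.925900))/(1+427/18681) = 4573/5000 ≈ 0.914600
step 5 [2.5y] bond c/2=1/200: DF=(1859829/2000000 − 1/200·(0.963400+0.932300+0.925900+0.914600))/(1+1/200) = 9067/10000 ≈ 0.906700
step 6 [3y] zero: DF = P = 4383/5000 ≈ 0.876600
step 7 [3.5y] swap r/2=97/4918: DF=(1 − 97/4918·(0.963400+0.932300+0.925900+0.914600+0.906700+0.876600))/(1+97/4918) = 8739/10000 ≈ 0.873900
step 8 [4y] swap r/2=1539/72395: DF=(1 − 1539/72395·(0.963400+0.932300+0.925900+0.914600+0.906700+0.876600+0.873900))/(1+1539/72395) = 8461/10000 ≈ 0.846100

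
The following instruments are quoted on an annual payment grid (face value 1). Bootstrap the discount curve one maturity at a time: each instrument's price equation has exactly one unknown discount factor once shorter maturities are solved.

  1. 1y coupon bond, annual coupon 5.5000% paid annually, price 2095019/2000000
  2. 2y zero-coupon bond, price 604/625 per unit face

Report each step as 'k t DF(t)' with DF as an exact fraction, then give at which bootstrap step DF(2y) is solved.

step 1 [1y] bond c/1=11/200: DF=(2095019/2000000 − 11/200·(0))/(1+11/200) = 9929/10000 ≈ 0.992900
step 2 [2y] zero: DF = P = 604/625 ≈ 0.966400

1 1 9929/10000
2 2 604/625
DF(2y) is solved at step 2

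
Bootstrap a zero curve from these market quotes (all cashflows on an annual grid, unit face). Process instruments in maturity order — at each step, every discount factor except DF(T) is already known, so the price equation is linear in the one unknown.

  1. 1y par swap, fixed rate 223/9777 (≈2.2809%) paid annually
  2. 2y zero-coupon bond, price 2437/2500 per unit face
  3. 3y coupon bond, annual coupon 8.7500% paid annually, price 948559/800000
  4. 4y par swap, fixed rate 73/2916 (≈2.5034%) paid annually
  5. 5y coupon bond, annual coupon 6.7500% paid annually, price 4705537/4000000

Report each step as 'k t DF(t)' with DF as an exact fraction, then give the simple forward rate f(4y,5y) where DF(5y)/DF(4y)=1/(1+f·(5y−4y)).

1 1 9777/10000
2 2 2437/2500
3 3 2333/2500
4 4 9051/10000
5 5 8623/10000
f(4y,5y) = ((9051/10000)/(8623/10000) − 1)/(1) = 428/8623 ≈ 4.9635%

step 1 [1y] swap r/1=223/9777: DF=(1 − 223/9777·(0))/(1+223/9777) = 9777/10000 ≈ 0.977700
step 2 [2y] zero: DF = P = 2437/2500 ≈ 0.974800
step 3 [3y] bond c/1=7/80: DF=(948559/800000 − 7/80·(0.977700+0.974800))/(1+7/80) = 2333/2500 ≈ 0.933200
step 4 [4y] swap r/1=73/2916: DF=(1 − 73/2916·(0.977700+0.974800+0.933200))/(1+73/2916) = 9051/10000 ≈ 0.905100
step 5 [5y] bond c/1=27/400: DF=(4705537/4000000 − 27/400·(0.977700+0.974800+0.933200+0.905100))/(1+27/400) = 8623/10000 ≈ 0.862300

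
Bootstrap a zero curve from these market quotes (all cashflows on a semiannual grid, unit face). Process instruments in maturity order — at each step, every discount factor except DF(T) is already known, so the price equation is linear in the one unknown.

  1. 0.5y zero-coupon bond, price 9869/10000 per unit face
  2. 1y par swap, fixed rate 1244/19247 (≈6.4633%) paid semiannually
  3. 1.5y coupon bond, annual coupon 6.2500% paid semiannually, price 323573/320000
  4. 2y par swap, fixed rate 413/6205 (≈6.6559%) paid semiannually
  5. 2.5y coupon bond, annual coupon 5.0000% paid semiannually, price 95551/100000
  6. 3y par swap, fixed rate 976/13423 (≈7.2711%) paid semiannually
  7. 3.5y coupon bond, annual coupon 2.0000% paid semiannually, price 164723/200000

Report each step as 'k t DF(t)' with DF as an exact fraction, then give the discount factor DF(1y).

step 1 [0.5y] zero: DF = P = 9869/10000 ≈ 0.986900
step 2 [1y] swap r/2=622/19247: DF=(1 − 622/19247·(0.986900))/(1+622/19247) = 4689/5000 ≈ 0.937800
step 3 [1.5y] bond c/2=1/32: DF=(323573/320000 − 1/32·(0.986900+0.937800))/(1+1/32) = 4611/5000 ≈ 0.922200
step 4 [2y] swap r/2=413/12410: DF=(1 − 413/12410·(0.986900+0.937800+0.922200))/(1+413/12410) = 8761/10000 ≈ 0.876100
step 5 [2.5y] bond c/2=1/40: DF=(95551/100000 − 1/40·(0.986900+0.937800+0.922200+0.876100))/(1+1/40) = 4207/5000 ≈ 0.841400
step 6 [3y] swap r/2=488/13423: DF=(1 − 488/13423·(0.986900+0.937800+0.922200+0.876100+0.841400))/(1+488/13423) = 503/625 ≈ 0.804800
step 7 [3.5y] bond c/2=1/100: DF=(164723/200000 − 1/100·(0.986900+0.937800+0.922200+0.876100+0.841400+0.804800))/(1+1/100) = 7623/10000 ≈ 0.762300

1 1/2 9869/10000
2 1 4689/5000
3 3/2 4611/5000
4 2 8761/10000
5 5/2 4207/5000
6 3 503/625
7 7/2 7623/10000
DF(1y) = 4689/5000 ≈ 0.937800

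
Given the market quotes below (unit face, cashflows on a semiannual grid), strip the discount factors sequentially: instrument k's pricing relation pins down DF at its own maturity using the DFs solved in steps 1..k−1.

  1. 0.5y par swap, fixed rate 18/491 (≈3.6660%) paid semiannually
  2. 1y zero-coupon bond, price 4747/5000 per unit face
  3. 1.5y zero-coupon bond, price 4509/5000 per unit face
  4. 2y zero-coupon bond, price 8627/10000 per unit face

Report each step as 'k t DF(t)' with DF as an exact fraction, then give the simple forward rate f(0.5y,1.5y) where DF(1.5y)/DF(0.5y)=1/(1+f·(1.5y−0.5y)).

1 1/2 491/500
2 1 4747/5000
3 3/2 4509/5000
4 2 8627/10000
f(0.5y,1.5y) = ((491/500)/(4509/5000) − 1)/(1) = 401/4509 ≈ 8.8933%

step 1 [0.5y] swap r/2=9/491: DF=(1 − 9/491·(0))/(1+9/491) = 491/500 ≈ 0.982000
step 2 [1y] zero: DF = P = 4747/5000 ≈ 0.949400
step 3 [1.5y] zero: DF = P = 4509/5000 ≈ 0.901800
step 4 [2y] zero: DF = P = 8627/10000 ≈ 0.862700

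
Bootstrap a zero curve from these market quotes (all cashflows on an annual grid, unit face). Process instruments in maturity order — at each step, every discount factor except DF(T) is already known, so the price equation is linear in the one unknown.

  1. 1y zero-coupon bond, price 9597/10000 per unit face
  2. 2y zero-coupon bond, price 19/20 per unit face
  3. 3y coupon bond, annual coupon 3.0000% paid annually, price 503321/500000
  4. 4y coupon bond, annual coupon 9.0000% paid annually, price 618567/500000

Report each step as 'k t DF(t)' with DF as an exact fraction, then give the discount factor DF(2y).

step 1 [1y] zero: DF = P = 9597/10000 ≈ 0.959700
step 2 [2y] zero: DF = P = 19/20 ≈ 0.950000
step 3 [3y] bond c/1=3/100: DF=(503321/500000 − 3/100·(0.959700+0.950000))/(1+3/100) = 9217/10000 ≈ 0.921700
step 4 [4y] bond c/1=9/100: DF=(618567/500000 − 9/100·(0.959700+0.950000+0.921700))/(1+9/100) = 2253/2500 ≈ 0.901200

1 1 9597/10000
2 2 19/20
3 3 9217/10000
4 4 2253/2500
DF(2y) = 19/20 ≈ 0.950000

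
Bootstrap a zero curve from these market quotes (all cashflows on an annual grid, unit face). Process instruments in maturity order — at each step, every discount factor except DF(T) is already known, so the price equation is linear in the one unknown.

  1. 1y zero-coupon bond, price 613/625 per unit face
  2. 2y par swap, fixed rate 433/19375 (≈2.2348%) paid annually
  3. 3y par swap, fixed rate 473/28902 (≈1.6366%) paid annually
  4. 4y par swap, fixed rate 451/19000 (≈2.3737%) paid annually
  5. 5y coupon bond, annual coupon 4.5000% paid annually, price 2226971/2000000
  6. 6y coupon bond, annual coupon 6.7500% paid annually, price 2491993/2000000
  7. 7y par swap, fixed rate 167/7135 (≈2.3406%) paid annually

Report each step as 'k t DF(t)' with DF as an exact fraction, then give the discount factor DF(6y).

step 1 [1y] zero: DF = P = 613/625 ≈ 0.980800
step 2 [2y] swap r/1=433/19375: DF=(1 − 433/19375·(0.980800))/(1+433/19375) = 9567/10000 ≈ 0.956700
step 3 [3y] swap r/1=473/28902: DF=(1 − 473/28902·(0.980800+0.956700))/(1+473/28902) = 9527/10000 ≈ 0.952700
step 4 [4y] swap r/1=451/19000: DF=(1 − 451/19000·(0.980800+0.956700+0.952700))/(1+451/19000) = 4549/5000 ≈ 0.909800
step 5 [5y] bond c/1=9/200: DF=(2226971/2000000 − 9/200·(0.980800+0.956700+0.952700+0.909800))/(1+9/200) = 9019/10000 ≈ 0.901900
step 6 [6y] bond c/1=27/400: DF=(2491993/2000000 − 27/400·(0.980800+0.956700+0.952700+0.909800+0.901900))/(1+27/400) = 8699/10000 ≈ 0.869900
step 7 [7y] swap r/1=167/7135: DF=(1 − 167/7135·(0.980800+0.956700+0.952700+0.909800+0.901900+0.869900))/(1+167/7135) = 8497/10000 ≈ 0.849700

1 1 613/625
2 2 9567/10000
3 3 9527/10000
4 4 4549/5000
5 5 9019/10000
6 6 8699/10000
7 7 8497/10000
DF(6y) = 8699/10000 ≈ 0.869900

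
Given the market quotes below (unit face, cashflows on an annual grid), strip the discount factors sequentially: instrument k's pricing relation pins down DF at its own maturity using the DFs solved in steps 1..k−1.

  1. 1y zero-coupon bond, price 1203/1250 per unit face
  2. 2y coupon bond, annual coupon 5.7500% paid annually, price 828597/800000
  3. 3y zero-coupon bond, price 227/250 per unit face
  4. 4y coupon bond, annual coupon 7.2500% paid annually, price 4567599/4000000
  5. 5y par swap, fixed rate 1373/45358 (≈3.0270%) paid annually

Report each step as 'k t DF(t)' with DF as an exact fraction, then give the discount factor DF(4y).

step 1 [1y] zero: DF = P = 1203/1250 ≈ 0.962400
step 2 [2y] bond c/1=23/400: DF=(828597/800000 − 23/400·(0.962400))/(1+23/400) = 9271/10000 ≈ 0.927100
step 3 [3y] zero: DF = P = 227/250 ≈ 0.908000
step 4 [4y] bond c/1=29/400: DF=(4567599/4000000 − 29/400·(0.962400+0.927100+0.908000))/(1+29/400) = 2189/2500 ≈ 0.875600
step 5 [5y] swap r/1=1373/45358: DF=(1 − 1373/45358·(0.962400+0.927100+0.908000+0.875600))/(1+1373/45358) = 8627/10000 ≈ 0.862700

1 1 1203/1250
2 2 9271/10000
3 3 227/250
4 4 2189/2500
5 5 8627/10000
DF(4y) = 2189/2500 ≈ 0.875600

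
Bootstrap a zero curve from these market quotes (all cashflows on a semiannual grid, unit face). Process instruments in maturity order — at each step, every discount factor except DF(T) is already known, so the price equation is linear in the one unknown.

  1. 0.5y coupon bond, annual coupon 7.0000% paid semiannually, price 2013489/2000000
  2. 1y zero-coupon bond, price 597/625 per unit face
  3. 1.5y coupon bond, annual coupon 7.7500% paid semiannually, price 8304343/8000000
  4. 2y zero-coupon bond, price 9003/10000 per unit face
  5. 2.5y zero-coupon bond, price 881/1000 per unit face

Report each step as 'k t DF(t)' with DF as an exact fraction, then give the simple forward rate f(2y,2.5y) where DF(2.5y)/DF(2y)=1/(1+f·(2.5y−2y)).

1 1/2 9727/10000
2 1 597/625
3 3/2 4637/5000
4 2 9003/10000
5 5/2 881/1000
f(2y,2.5y) = ((9003/10000)/(881/1000) − 1)/(1/2) = 193/4405 ≈ 4.3814%

step 1 [0.5y] bond c/2=7/200: DF=(2013489/2000000 − 7/200·(0))/(1+7/200) = 9727/10000 ≈ 0.972700
step 2 [1y] zero: DF = P = 597/625 ≈ 0.955200
step 3 [1.5y] bond c/2=31/800: DF=(8304343/8000000 − 31/800·(0.972700+0.955200))/(1+31/800) = 4637/5000 ≈ 0.927400
step 4 [2y] zero: DF = P = 9003/10000 ≈ 0.900300
step 5 [2.5y] zero: DF = P = 881/1000 ≈ 0.881000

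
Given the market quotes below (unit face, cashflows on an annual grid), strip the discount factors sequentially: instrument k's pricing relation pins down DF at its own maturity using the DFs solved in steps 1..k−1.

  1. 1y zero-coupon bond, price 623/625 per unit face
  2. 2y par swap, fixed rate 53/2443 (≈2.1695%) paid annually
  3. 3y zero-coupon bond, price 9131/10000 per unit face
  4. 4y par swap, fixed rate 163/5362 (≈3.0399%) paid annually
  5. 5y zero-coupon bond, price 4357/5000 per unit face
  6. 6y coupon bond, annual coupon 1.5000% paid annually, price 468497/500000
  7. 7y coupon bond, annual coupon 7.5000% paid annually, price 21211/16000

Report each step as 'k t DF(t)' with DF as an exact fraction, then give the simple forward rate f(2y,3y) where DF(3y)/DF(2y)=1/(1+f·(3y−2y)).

step 1 [1y] zero: DF = P = 623/625 ≈ 0.996800
step 2 [2y] swap r/1=53/2443: DF=(1 − 53/2443·(0.996800))/(1+53/2443) = 1197/1250 ≈ 0.957600
step 3 [3y] zero: DF = P = 9131/10000 ≈ 0.913100
step 4 [4y] swap r/1=163/5362: DF=(1 − 163/5362·(0.996800+0.957600+0.913100))/(1+163/5362) = 8859/10000 ≈ 0.885900
step 5 [5y] zero: DF = P = 4357/5000 ≈ 0.871400
step 6 [6y] bond c/1=3/200: DF=(468497/500000 − 3/200·(0.996800+0.957600+0.913100+0.885900+0.871400))/(1+3/200) = 2137/2500 ≈ 0.854800
step 7 [7y] bond c/1=3/40: DF=(21211/16000 − 3/40·(0.996800+0.957600+0.913100+0.885900+0.871400+0.854800))/(1+3/40) = 8509/10000 ≈ 0.850900

1 1 623/625
2 2 1197/1250
3 3 9131/10000
4 4 8859/10000
5 5 4357/5000
6 6 2137/2500
7 7 8509/10000
f(2y,3y) = ((1197/1250)/(9131/10000) − 1)/(1) = 445/9131 ≈ 4.8735%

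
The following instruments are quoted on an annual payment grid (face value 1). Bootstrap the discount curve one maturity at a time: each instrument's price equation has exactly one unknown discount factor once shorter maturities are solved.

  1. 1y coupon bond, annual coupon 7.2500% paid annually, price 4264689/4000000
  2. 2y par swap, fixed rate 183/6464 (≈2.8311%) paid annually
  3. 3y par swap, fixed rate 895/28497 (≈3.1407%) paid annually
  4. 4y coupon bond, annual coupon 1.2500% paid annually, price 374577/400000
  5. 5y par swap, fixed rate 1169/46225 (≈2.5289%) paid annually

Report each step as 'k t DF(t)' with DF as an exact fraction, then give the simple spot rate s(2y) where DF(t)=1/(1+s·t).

1 1 9941/10000
2 2 9451/10000
3 3 1821/2000
4 4 8897/10000
5 5 8831/10000
s(2y) = (1/(9451/10000) − 1)/(2) = 549/18902 ≈ 2.9045%

step 1 [1y] bond c/1=29/400: DF=(4264689/4000000 − 29/400·(0))/(1+29/400) = 9941/10000 ≈ 0.994100
step 2 [2y] swap r/1=183/6464: DF=(1 − 183/6464·(0.994100))/(1+183/6464) = 9451/10000 ≈ 0.945100
step 3 [3y] swap r/1=895/28497: DF=(1 − 895/28497·(0.994100+0.945100))/(1+895/28497) = 1821/2000 ≈ 0.910500
step 4 [4y] bond c/1=1/80: DF=(374577/400000 − 1/80·(0.994100+0.945100+0.910500))/(1+1/80) = 8897/10000 ≈ 0.889700
step 5 [5y] swap r/1=1169/46225: DF=(1 − 1169/46225·(0.994100+0.945100+0.910500+0.889700))/(1+1169/46225) = 8831/10000 ≈ 0.883100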